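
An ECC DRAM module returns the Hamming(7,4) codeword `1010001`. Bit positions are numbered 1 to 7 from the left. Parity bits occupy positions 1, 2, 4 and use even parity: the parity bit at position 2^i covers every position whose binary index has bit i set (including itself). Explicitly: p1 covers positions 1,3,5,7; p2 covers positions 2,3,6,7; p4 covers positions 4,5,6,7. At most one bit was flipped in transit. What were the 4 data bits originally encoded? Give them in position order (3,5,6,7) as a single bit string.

1101

s1: b1⊕b3⊕b5⊕b7 = 1⊕1⊕0⊕1 = 1
s2: b2⊕b3⊕b6⊕b7 = 0⊕1⊕0⊕1 = 0
s4: b4⊕b5⊕b6⊕b7 = 0⊕0⊕0⊕1 = 1
Syndrome (s4...s1) = 101 → position 5.
Flip bit 5: corrected codeword = 1010101
Data bits at positions 3,5,6,7: 1101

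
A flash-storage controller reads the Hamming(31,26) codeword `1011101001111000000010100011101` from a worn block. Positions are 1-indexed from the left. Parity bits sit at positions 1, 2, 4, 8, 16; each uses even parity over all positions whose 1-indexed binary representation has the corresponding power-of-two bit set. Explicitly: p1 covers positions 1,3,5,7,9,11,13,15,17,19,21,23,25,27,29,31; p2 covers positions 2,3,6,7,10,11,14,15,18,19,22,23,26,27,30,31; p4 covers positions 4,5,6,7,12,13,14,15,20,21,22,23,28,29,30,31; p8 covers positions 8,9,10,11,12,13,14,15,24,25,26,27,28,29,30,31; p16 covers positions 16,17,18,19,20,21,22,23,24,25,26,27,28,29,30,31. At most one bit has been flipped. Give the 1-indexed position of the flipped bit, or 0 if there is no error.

s1: b1⊕b3⊕b5⊕b7⊕b9⊕b11⊕b13⊕b15⊕b17⊕b19⊕b21⊕b23⊕b25⊕b27⊕b29⊕b31 = 1⊕1⊕1⊕1⊕0⊕1⊕1⊕0⊕0⊕0⊕1⊕1⊕0⊕1⊕1⊕1 = 1
s2: b2⊕b3⊕b6⊕b7⊕b10⊕b11⊕b14⊕b15⊕b18⊕b19⊕b22⊕b23⊕b26⊕b27⊕b30⊕b31 = 0⊕1⊕0⊕1⊕1⊕1⊕0⊕0⊕0⊕0⊕0⊕1⊕0⊕1⊕0⊕1 = 1
s4: b4⊕b5⊕b6⊕b7⊕b12⊕b13⊕b14⊕b15⊕b20⊕b21⊕b22⊕b23⊕b28⊕b29⊕b30⊕b31 = 1⊕1⊕0⊕1⊕1⊕1⊕0⊕0⊕0⊕1⊕0⊕1⊕1⊕1⊕0⊕1 = 0
s8: b8⊕b9⊕b10⊕b11⊕b12⊕b13⊕b14⊕b15⊕b24⊕b25⊕b26⊕b27⊕b28⊕b29⊕b30⊕b31 = 0⊕0⊕1⊕1⊕1⊕1⊕0⊕0⊕0⊕0⊕0⊕1⊕1⊕1⊕0⊕1 = 0
s16: b16⊕b17⊕b18⊕b19⊕b20⊕b21⊕b22⊕b23⊕b24⊕b25⊕b26⊕b27⊕b28⊕b29⊕b30⊕b31 = 0⊕0⊕0⊕0⊕0⊕1⊕0⊕1⊕0⊕0⊕0⊕1⊕1⊕1⊕0⊕1 = 0
Syndrome (s16...s1) = 00011 → position 3.

3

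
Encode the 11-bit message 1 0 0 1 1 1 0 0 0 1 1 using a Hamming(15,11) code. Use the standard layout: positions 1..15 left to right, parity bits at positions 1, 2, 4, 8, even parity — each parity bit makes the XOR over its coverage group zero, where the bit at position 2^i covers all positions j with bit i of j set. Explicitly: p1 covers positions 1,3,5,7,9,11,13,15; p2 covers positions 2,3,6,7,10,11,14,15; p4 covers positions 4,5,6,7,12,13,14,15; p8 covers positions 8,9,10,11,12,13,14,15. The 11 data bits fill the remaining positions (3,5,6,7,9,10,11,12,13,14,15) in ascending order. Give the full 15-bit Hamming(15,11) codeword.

011100101100011

Place data bits at non-power-of-two positions: b3=1, b5=0, b6=0, b7=1, b9=1, b10=1, b11=0, b12=0, b13=0, b14=1, b15=1.
p1 = XOR of data positions {3,5,7,9,11,13,15} = 1⊕0⊕1⊕1⊕0⊕0⊕1 = 0
p2 = XOR of data positions {3,6,7,10,11,14,15} = 1⊕0⊕1⊕1⊕0⊕1⊕1 = 1
p4 = XOR of data positions {5,6,7,12,13,14,15} = 0⊕0⊕1⊕0⊕0⊕1⊕1 = 1
p8 = XOR of data positions {9,10,11,12,13,14,15} = 1⊕1⊕0⊕0⊕0⊕1⊕1 = 0
Codeword b1..b15 = 011100101100011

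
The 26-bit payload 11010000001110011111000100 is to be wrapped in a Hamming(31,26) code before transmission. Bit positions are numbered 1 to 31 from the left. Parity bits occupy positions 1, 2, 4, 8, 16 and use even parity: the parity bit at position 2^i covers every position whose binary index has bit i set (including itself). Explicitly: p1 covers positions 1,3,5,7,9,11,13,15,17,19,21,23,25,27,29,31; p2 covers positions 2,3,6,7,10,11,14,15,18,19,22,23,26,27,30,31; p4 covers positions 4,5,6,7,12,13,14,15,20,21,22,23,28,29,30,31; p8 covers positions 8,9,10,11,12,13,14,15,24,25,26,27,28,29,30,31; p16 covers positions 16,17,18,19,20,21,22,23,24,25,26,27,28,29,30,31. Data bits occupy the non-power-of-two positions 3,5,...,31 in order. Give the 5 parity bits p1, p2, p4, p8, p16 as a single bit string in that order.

10100

Place data bits at non-power-of-two positions: b3=1, b5=1, b6=0, b7=1, b9=0, b10=0, b11=0, b12=0, b13=0, b14=0, b15=1, b17=1, b18=1, b19=0, b20=0, b21=1, b22=1, b23=1, b24=1, b25=1, b26=0, b27=0, b28=0, b29=1, b30=0, b31=0.
p1 = XOR of data positions {3,5,7,9,11,13,15,17,19,21,23,25,27,29,31} = 1⊕1⊕1⊕0⊕0⊕0⊕1⊕1⊕0⊕1⊕1⊕1⊕0⊕1⊕0 = 1
p2 = XOR of data positions {3,6,7,10,11,14,15,18,19,22,23,26,27,30,31} = 1⊕0⊕1⊕0⊕0⊕0⊕1⊕1⊕0⊕1⊕1⊕0⊕0⊕0⊕0 = 0
p4 = XOR of data positions {5,6,7,12,13,14,15,20,21,22,23,28,29,30,31} = 1⊕0⊕1⊕0⊕0⊕0⊕1⊕0⊕1⊕1⊕1⊕0⊕1⊕0⊕0 = 1
p8 = XOR of data positions {9,10,11,12,13,14,15,24,25,26,27,28,29,30,31} = 0⊕0⊕0⊕0⊕0⊕0⊕1⊕1⊕1⊕0⊕0⊕0⊕1⊕0⊕0 = 0
p16 = XOR of data positions {17,18,19,20,21,22,23,24,25,26,27,28,29,30,31} = 1⊕1⊕0⊕0⊕1⊕1⊕1⊕1⊕1⊕0⊕0⊕0⊕1⊕0⊕0 = 0
Parity bits p1,p2,p4,p8,p16 = 10100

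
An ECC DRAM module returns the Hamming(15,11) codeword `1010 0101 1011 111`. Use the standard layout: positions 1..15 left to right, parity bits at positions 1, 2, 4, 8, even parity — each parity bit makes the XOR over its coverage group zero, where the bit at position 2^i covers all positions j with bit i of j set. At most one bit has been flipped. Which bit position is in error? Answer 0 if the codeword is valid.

14

s1: b1⊕b3⊕b5⊕b7⊕b9⊕b11⊕b13⊕b15 = 1⊕1⊕0⊕0⊕1⊕1⊕1⊕1 = 0
s2: b2⊕b3⊕b6⊕b7⊕b10⊕b11⊕b14⊕b15 = 0⊕1⊕1⊕0⊕0⊕1⊕1⊕1 = 1
s4: b4⊕b5⊕b6⊕b7⊕b12⊕b13⊕b14⊕b15 = 0⊕0⊕1⊕0⊕1⊕1⊕1⊕1 = 1
s8: b8⊕b9⊕b10⊕b11⊕b12⊕b13⊕b14⊕b15 = 1⊕1⊕0⊕1⊕1⊕1⊕1⊕1 = 1
Syndrome (s8...s1) = 1110 → position 14.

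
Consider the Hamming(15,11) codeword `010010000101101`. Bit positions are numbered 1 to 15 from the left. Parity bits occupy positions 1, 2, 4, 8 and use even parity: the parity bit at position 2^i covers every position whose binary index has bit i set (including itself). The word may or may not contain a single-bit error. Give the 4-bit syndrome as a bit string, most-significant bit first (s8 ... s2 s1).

0011

s1: b1⊕b3⊕b5⊕b7⊕b9⊕b11⊕b13⊕b15 = 0⊕0⊕1⊕0⊕0⊕0⊕1⊕1 = 1
s2: b2⊕b3⊕b6⊕b7⊕b10⊕b11⊕b14⊕b15 = 1⊕0⊕0⊕0⊕1⊕0⊕0⊕1 = 1
s4: b4⊕b5⊕b6⊕b7⊕b12⊕b13⊕b14⊕b15 = 0⊕1⊕0⊕0⊕1⊕1⊕0⊕1 = 0
s8: b8⊕b9⊕b10⊕b11⊕b12⊕b13⊕b14⊕b15 = 0⊕0⊕1⊕0⊕1⊕1⊕0⊕1 = 0
Syndrome (s8...s1) = 0011 → position 3.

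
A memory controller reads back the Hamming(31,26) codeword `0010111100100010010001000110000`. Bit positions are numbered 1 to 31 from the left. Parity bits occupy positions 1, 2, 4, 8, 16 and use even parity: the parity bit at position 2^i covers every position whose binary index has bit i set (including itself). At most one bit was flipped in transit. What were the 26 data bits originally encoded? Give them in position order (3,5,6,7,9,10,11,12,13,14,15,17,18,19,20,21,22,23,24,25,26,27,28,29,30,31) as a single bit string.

s1: b1⊕b3⊕b5⊕b7⊕b9⊕b11⊕b13⊕b15⊕b17⊕b19⊕b21⊕b23⊕b25⊕b27⊕b29⊕b31 = 0⊕1⊕1⊕1⊕0⊕1⊕0⊕1⊕0⊕0⊕0⊕0⊕0⊕1⊕0⊕0 = 0
s2: b2⊕b3⊕b6⊕b7⊕b10⊕b11⊕b14⊕b15⊕b18⊕b19⊕b22⊕b23⊕b26⊕b27⊕b30⊕b31 = 0⊕1⊕1⊕1⊕0⊕1⊕0⊕1⊕1⊕0⊕1⊕0⊕1⊕1⊕0⊕0 = 1
s4: b4⊕b5⊕b6⊕b7⊕b12⊕b13⊕b14⊕b15⊕b20⊕b21⊕b22⊕b23⊕b28⊕b29⊕b30⊕b31 = 0⊕1⊕1⊕1⊕0⊕0⊕0⊕1⊕0⊕0⊕1⊕0⊕0⊕0⊕0⊕0 = 1
s8: b8⊕b9⊕b10⊕b11⊕b12⊕b13⊕b14⊕b15⊕b24⊕b25⊕b26⊕b27⊕b28⊕b29⊕b30⊕b31 = 1⊕0⊕0⊕1⊕0⊕0⊕0⊕1⊕0⊕0⊕1⊕1⊕0⊕0⊕0⊕0 = 1
s16: b16⊕b17⊕b18⊕b19⊕b20⊕b21⊕b22⊕b23⊕b24⊕b25⊕b26⊕b27⊕b28⊕b29⊕b30⊕b31 = 0⊕0⊕1⊕0⊕0⊕0⊕1⊕0⊕0⊕0⊕1⊕1⊕0⊕0⊕0⊕0 = 0
Syndrome (s16...s1) = 01110 → position 14.
Flip bit 14: corrected codeword = 0010111100100110010001000110000
Data bits at positions 3,5,6,7,9,10,11,12,13,14,15,17,18,19,20,21,22,23,24,25,26,27,28,29,30,31: 11110010011010001000110000

11110010011010001000110000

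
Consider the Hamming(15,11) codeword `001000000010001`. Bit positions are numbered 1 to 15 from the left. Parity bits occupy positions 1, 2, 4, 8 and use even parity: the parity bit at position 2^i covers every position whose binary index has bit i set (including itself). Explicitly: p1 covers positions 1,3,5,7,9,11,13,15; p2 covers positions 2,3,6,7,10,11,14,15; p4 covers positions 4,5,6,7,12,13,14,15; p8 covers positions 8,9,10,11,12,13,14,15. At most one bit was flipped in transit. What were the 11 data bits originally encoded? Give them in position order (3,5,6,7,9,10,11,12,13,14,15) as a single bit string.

s1: b1⊕b3⊕b5⊕b7⊕b9⊕b11⊕b13⊕b15 = 0⊕1⊕0⊕0⊕0⊕1⊕0⊕1 = 1
s2: b2⊕b3⊕b6⊕b7⊕b10⊕b11⊕b14⊕b15 = 0⊕1⊕0⊕0⊕0⊕1⊕0⊕1 = 1
s4: b4⊕b5⊕b6⊕b7⊕b12⊕b13⊕b14⊕b15 = 0⊕0⊕0⊕0⊕0⊕0⊕0⊕1 = 1
s8: b8⊕b9⊕b10⊕b11⊕b12⊕b13⊕b14⊕b15 = 0⊕0⊕0⊕1⊕0⊕0⊕0⊕1 = 0
Syndrome (s8...s1) = 0111 → position 7.
Flip bit 7: corrected codeword = 001000100010001
Data bits at positions 3,5,6,7,9,10,11,12,13,14,15: 10010010001

10010010001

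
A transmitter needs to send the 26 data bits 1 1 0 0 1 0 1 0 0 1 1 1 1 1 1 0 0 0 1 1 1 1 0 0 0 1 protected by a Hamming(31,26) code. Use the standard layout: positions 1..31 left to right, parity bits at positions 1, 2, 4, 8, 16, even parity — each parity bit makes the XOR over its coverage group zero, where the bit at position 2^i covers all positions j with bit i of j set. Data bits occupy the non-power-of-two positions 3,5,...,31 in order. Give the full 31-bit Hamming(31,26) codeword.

0111100110100111111100011110001

Place data bits at non-power-of-two positions: b3=1, b5=1, b6=0, b7=0, b9=1, b10=0, b11=1, b12=0, b13=0, b14=1, b15=1, b17=1, b18=1, b19=1, b20=1, b21=0, b22=0, b23=0, b24=1, b25=1, b26=1, b27=1, b28=0, b29=0, b30=0, b31=1.
p1 = XOR of data positions {3,5,7,9,11,13,15,17,19,21,23,25,27,29,31} = 1⊕1⊕0⊕1⊕1⊕0⊕1⊕1⊕1⊕0⊕0⊕1⊕1⊕0⊕1 = 0
p2 = XOR of data positions {3,6,7,10,11,14,15,18,19,22,23,26,27,30,31} = 1⊕0⊕0⊕0⊕1⊕1⊕1⊕1⊕1⊕0⊕0⊕1⊕1⊕0⊕1 = 1
p4 = XOR of data positions {5,6,7,12,13,14,15,20,21,22,23,28,29,30,31} = 1⊕0⊕0⊕0⊕0⊕1⊕1⊕1⊕0⊕0⊕0⊕0⊕0⊕0⊕1 = 1
p8 = XOR of data positions {9,10,11,12,13,14,15,24,25,26,27,28,29,30,31} = 1⊕0⊕1⊕0⊕0⊕1⊕1⊕1⊕1⊕1⊕1⊕0⊕0⊕0⊕1 = 1
p16 = XOR of data positions {17,18,19,20,21,22,23,24,25,26,27,28,29,30,31} = 1⊕1⊕1⊕1⊕0⊕0⊕0⊕1⊕1⊕1⊕1⊕0⊕0⊕0⊕1 = 1
Codeword b1..b31 = 0111100110100111111100011110001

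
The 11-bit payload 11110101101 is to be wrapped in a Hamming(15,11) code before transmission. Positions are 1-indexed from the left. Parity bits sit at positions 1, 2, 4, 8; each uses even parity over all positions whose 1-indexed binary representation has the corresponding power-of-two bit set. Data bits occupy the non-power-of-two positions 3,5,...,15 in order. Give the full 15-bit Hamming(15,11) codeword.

Place data bits at non-power-of-two positions: b3=1, b5=1, b6=1, b7=1, b9=0, b10=1, b11=0, b12=1, b13=1, b14=0, b15=1.
p1 = XOR of data positions {3,5,7,9,11,13,15} = 1⊕1⊕1⊕0⊕0⊕1⊕1 = 1
p2 = XOR of data positions {3,6,7,10,11,14,15} = 1⊕1⊕1⊕1⊕0⊕0⊕1 = 1
p4 = XOR of data positions {5,6,7,12,13,14,15} = 1⊕1⊕1⊕1⊕1⊕0⊕1 = 0
p8 = XOR of data positions {9,10,11,12,13,14,15} = 0⊕1⊕0⊕1⊕1⊕0⊕1 = 0
Codeword b1..b15 = 111011100101101

111011100101101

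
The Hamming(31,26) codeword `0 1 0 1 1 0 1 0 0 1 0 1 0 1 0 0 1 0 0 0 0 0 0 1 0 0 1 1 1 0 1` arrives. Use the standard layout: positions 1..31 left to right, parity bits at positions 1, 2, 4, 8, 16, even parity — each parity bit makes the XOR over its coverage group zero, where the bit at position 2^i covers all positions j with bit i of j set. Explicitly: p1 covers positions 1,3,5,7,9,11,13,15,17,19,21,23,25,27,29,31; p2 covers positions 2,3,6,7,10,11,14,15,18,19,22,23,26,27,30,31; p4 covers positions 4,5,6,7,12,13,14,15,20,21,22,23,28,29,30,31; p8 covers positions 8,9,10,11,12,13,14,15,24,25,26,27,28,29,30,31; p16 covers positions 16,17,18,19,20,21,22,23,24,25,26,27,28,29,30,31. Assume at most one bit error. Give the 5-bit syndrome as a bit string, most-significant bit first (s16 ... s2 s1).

s1: b1⊕b3⊕b5⊕b7⊕b9⊕b11⊕b13⊕b15⊕b17⊕b19⊕b21⊕b23⊕b25⊕b27⊕b29⊕b31 = 0⊕0⊕1⊕1⊕0⊕0⊕0⊕0⊕1⊕0⊕0⊕0⊕0⊕1⊕1⊕1 = 0
s2: b2⊕b3⊕b6⊕b7⊕b10⊕b11⊕b14⊕b15⊕b18⊕b19⊕b22⊕b23⊕b26⊕b27⊕b30⊕b31 = 1⊕0⊕0⊕1⊕1⊕0⊕1⊕0⊕0⊕0⊕0⊕0⊕0⊕1⊕0⊕1 = 0
s4: b4⊕b5⊕b6⊕b7⊕b12⊕b13⊕b14⊕b15⊕b20⊕b21⊕b22⊕b23⊕b28⊕b29⊕b30⊕b31 = 1⊕1⊕0⊕1⊕1⊕0⊕1⊕0⊕0⊕0⊕0⊕0⊕1⊕1⊕0⊕1 = 0
s8: b8⊕b9⊕b10⊕b11⊕b12⊕b13⊕b14⊕b15⊕b24⊕b25⊕b26⊕b27⊕b28⊕b29⊕b30⊕b31 = 0⊕0⊕1⊕0⊕1⊕0⊕1⊕0⊕1⊕0⊕0⊕1⊕1⊕1⊕0⊕1 = 0
s16: b16⊕b17⊕b18⊕b19⊕b20⊕b21⊕b22⊕b23⊕b24⊕b25⊕b26⊕b27⊕b28⊕b29⊕b30⊕b31 = 0⊕1⊕0⊕0⊕0⊕0⊕0⊕0⊕1⊕0⊕0⊕1⊕1⊕1⊕0⊕1 = 0
Syndrome (s16...s1) = 00000 → position 0 (no error).

00000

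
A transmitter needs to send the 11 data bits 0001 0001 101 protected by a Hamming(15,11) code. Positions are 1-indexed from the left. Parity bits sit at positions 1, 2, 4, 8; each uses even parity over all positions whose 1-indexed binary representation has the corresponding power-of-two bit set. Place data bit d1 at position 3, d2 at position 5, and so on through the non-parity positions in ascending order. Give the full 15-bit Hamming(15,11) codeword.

Place data bits at non-power-of-two positions: b3=0, b5=0, b6=0, b7=1, b9=0, b10=0, b11=0, b12=1, b13=1, b14=0, b15=1.
p1 = XOR of data positions {3,5,7,9,11,13,15} = 0⊕0⊕1⊕0⊕0⊕1⊕1 = 1
p2 = XOR of data positions {3,6,7,10,11,14,15} = 0⊕0⊕1⊕0⊕0⊕0⊕1 = 0
p4 = XOR of data positions {5,6,7,12,13,14,15} = 0⊕0⊕1⊕1⊕1⊕0⊕1 = 0
p8 = XOR of data positions {9,10,11,12,13,14,15} = 0⊕0⊕0⊕1⊕1⊕0⊕1 = 1
Codeword b1..b15 = 100000110001101

100000110001101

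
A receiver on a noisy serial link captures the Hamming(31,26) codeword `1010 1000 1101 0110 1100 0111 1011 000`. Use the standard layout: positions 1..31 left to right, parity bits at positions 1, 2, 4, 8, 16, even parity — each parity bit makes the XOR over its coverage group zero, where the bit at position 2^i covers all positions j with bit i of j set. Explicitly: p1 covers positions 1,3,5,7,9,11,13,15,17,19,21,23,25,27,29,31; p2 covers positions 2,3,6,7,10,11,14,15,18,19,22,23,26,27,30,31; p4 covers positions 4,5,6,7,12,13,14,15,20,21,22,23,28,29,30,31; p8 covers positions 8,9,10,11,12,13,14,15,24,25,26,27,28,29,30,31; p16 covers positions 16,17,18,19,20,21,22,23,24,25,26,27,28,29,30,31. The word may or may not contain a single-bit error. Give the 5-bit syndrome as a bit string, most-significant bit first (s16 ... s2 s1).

s1: b1⊕b3⊕b5⊕b7⊕b9⊕b11⊕b13⊕b15⊕b17⊕b19⊕b21⊕b23⊕b25⊕b27⊕b29⊕b31 = 1⊕1⊕1⊕0⊕1⊕0⊕0⊕1⊕1⊕0⊕0⊕1⊕1⊕1⊕0⊕0 = 1
s2: b2⊕b3⊕b6⊕b7⊕b10⊕b11⊕b14⊕b15⊕b18⊕b19⊕b22⊕b23⊕b26⊕b27⊕b30⊕b31 = 0⊕1⊕0⊕0⊕1⊕0⊕1⊕1⊕1⊕0⊕1⊕1⊕0⊕1⊕0⊕0 = 0
s4: b4⊕b5⊕b6⊕b7⊕b12⊕b13⊕b14⊕b15⊕b20⊕b21⊕b22⊕b23⊕b28⊕b29⊕b30⊕b31 = 0⊕1⊕0⊕0⊕1⊕0⊕1⊕1⊕0⊕0⊕1⊕1⊕1⊕0⊕0⊕0 = 1
s8: b8⊕b9⊕b10⊕b11⊕b12⊕b13⊕b14⊕b15⊕b24⊕b25⊕b26⊕b27⊕b28⊕b29⊕b30⊕b31 = 0⊕1⊕1⊕0⊕1⊕0⊕1⊕1⊕1⊕1⊕0⊕1⊕1⊕0⊕0⊕0 = 1
s16: b16⊕b17⊕b18⊕b19⊕b20⊕b21⊕b22⊕b23⊕b24⊕b25⊕b26⊕b27⊕b28⊕b29⊕b30⊕b31 = 0⊕1⊕1⊕0⊕0⊕0⊕1⊕1⊕1⊕1⊕0⊕1⊕1⊕0⊕0⊕0 = 0
Syndrome (s16...s1) = 01101 → position 13.

01101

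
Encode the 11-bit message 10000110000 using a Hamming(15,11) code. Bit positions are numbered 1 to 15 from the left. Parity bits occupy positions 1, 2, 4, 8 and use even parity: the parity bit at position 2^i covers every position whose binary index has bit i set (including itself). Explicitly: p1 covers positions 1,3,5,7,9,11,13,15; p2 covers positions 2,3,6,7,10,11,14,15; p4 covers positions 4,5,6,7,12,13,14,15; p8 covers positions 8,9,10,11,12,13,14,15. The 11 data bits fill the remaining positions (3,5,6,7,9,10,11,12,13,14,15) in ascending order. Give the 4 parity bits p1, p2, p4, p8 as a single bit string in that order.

Place data bits at non-power-of-two positions: b3=1, b5=0, b6=0, b7=0, b9=0, b10=1, b11=1, b12=0, b13=0, b14=0, b15=0.
p1 = XOR of data positions {3,5,7,9,11,13,15} = 1⊕0⊕0⊕0⊕1⊕0⊕0 = 0
p2 = XOR of data positions {3,6,7,10,11,14,15} = 1⊕0⊕0⊕1⊕1⊕0⊕0 = 1
p4 = XOR of data positions {5,6,7,12,13,14,15} = 0⊕0⊕0⊕0⊕0⊕0⊕0 = 0
p8 = XOR of data positions {9,10,11,12,13,14,15} = 0⊕1⊕1⊕0⊕0⊕0⊕0 = 0
Parity bits p1,p2,p4,p8 = 0100

0100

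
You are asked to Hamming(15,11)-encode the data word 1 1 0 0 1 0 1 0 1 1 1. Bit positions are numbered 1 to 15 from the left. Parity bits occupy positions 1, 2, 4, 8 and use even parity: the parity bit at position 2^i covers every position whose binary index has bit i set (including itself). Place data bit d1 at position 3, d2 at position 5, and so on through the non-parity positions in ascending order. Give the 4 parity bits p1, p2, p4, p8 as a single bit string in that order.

Place data bits at non-power-of-two positions: b3=1, b5=1, b6=0, b7=0, b9=1, b10=0, b11=1, b12=0, b13=1, b14=1, b15=1.
p1 = XOR of data positions {3,5,7,9,11,13,15} = 1⊕1⊕0⊕1⊕1⊕1⊕1 = 0
p2 = XOR of data positions {3,6,7,10,11,14,15} = 1⊕0⊕0⊕0⊕1⊕1⊕1 = 0
p4 = XOR of data positions {5,6,7,12,13,14,15} = 1⊕0⊕0⊕0⊕1⊕1⊕1 = 0
p8 = XOR of data positions {9,10,11,12,13,14,15} = 1⊕0⊕1⊕0⊕1⊕1⊕1 = 1
Parity bits p1,p2,p4,p8 = 0001

0001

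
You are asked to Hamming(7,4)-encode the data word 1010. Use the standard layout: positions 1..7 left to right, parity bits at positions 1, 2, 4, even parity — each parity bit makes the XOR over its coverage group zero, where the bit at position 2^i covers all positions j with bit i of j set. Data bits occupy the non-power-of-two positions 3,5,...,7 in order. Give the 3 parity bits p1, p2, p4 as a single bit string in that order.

101

Place data bits at non-power-of-two positions: b3=1, b5=0, b6=1, b7=0.
p1 = XOR of data positions {3,5,7} = 1⊕0⊕0 = 1
p2 = XOR of data positions {3,6,7} = 1⊕1⊕0 = 0
p4 = XOR of data positions {5,6,7} = 0⊕1⊕0 = 1
Parity bits p1,p2,p4 = 101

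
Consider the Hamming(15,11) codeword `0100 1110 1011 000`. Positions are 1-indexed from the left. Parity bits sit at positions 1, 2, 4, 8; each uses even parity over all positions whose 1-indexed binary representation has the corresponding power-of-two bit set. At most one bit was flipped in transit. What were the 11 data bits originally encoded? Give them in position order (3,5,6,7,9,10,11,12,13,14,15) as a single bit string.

01111011000

s1: b1⊕b3⊕b5⊕b7⊕b9⊕b11⊕b13⊕b15 = 0⊕0⊕1⊕1⊕1⊕1⊕0⊕0 = 0
s2: b2⊕b3⊕b6⊕b7⊕b10⊕b11⊕b14⊕b15 = 1⊕0⊕1⊕1⊕0⊕1⊕0⊕0 = 0
s4: b4⊕b5⊕b6⊕b7⊕b12⊕b13⊕b14⊕b15 = 0⊕1⊕1⊕1⊕1⊕0⊕0⊕0 = 0
s8: b8⊕b9⊕b10⊕b11⊕b12⊕b13⊕b14⊕b15 = 0⊕1⊕0⊕1⊕1⊕0⊕0⊕0 = 1
Syndrome (s8...s1) = 1000 → position 8.
Flip bit 8: corrected codeword = 010011111011000
Data bits at positions 3,5,6,7,9,10,11,12,13,14,15: 01111011000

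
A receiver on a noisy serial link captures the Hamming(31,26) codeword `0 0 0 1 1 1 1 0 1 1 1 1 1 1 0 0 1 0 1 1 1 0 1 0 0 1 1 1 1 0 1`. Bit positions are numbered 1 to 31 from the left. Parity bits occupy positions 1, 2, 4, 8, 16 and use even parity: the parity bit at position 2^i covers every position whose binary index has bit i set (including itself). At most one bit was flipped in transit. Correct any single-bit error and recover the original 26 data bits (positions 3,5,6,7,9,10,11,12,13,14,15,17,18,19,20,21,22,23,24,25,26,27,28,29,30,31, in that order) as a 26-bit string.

s1: b1⊕b3⊕b5⊕b7⊕b9⊕b11⊕b13⊕b15⊕b17⊕b19⊕b21⊕b23⊕b25⊕b27⊕b29⊕b31 = 0⊕0⊕1⊕1⊕1⊕1⊕1⊕0⊕1⊕1⊕1⊕1⊕0⊕1⊕1⊕1 = 0
s2: b2⊕b3⊕b6⊕b7⊕b10⊕b11⊕b14⊕b15⊕b18⊕b19⊕b22⊕b23⊕b26⊕b27⊕b30⊕b31 = 0⊕0⊕1⊕1⊕1⊕1⊕1⊕0⊕0⊕1⊕0⊕1⊕1⊕1⊕0⊕1 = 0
s4: b4⊕b5⊕b6⊕b7⊕b12⊕b13⊕b14⊕b15⊕b20⊕b21⊕b22⊕b23⊕b28⊕b29⊕b30⊕b31 = 1⊕1⊕1⊕1⊕1⊕1⊕1⊕0⊕1⊕1⊕0⊕1⊕1⊕1⊕0⊕1 = 1
s8: b8⊕b9⊕b10⊕b11⊕b12⊕b13⊕b14⊕b15⊕b24⊕b25⊕b26⊕b27⊕b28⊕b29⊕b30⊕b31 = 0⊕1⊕1⊕1⊕1⊕1⊕1⊕0⊕0⊕0⊕1⊕1⊕1⊕1⊕0⊕1 = 1
s16: b16⊕b17⊕b18⊕b19⊕b20⊕b21⊕b22⊕b23⊕b24⊕b25⊕b26⊕b27⊕b28⊕b29⊕b30⊕b31 = 0⊕1⊕0⊕1⊕1⊕1⊕0⊕1⊕0⊕0⊕1⊕1⊕1⊕1⊕0⊕1 = 0
Syndrome (s16...s1) = 01100 → position 12.
Flip bit 12: corrected codeword = 0001111011101100101110100111101
Data bits at positions 3,5,6,7,9,10,11,12,13,14,15,17,18,19,20,21,22,23,24,25,26,27,28,29,30,31: 01111110110101110100111101

01111110110101110100111101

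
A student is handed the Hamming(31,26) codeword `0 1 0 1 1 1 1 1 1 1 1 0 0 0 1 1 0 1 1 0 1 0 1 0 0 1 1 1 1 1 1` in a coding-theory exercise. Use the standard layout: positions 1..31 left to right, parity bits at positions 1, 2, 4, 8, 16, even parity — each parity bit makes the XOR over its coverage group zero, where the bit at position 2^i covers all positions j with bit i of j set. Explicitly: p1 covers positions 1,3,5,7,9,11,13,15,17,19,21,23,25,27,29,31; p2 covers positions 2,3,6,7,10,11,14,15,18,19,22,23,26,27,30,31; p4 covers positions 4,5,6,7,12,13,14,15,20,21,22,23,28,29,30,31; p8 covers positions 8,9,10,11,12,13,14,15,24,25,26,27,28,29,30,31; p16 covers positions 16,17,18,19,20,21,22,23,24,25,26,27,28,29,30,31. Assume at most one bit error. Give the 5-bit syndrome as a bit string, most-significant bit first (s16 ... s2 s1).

11111

s1: b1⊕b3⊕b5⊕b7⊕b9⊕b11⊕b13⊕b15⊕b17⊕b19⊕b21⊕b23⊕b25⊕b27⊕b29⊕b31 = 0⊕0⊕1⊕1⊕1⊕1⊕0⊕1⊕0⊕1⊕1⊕1⊕0⊕1⊕1⊕1 = 1
s2: b2⊕b3⊕b6⊕b7⊕b10⊕b11⊕b14⊕b15⊕b18⊕b19⊕b22⊕b23⊕b26⊕b27⊕b30⊕b31 = 1⊕0⊕1⊕1⊕1⊕1⊕0⊕1⊕1⊕1⊕0⊕1⊕1⊕1⊕1⊕1 = 1
s4: b4⊕b5⊕b6⊕b7⊕b12⊕b13⊕b14⊕b15⊕b20⊕b21⊕b22⊕b23⊕b28⊕b29⊕b30⊕b31 = 1⊕1⊕1⊕1⊕0⊕0⊕0⊕1⊕0⊕1⊕0⊕1⊕1⊕1⊕1⊕1 = 1
s8: b8⊕b9⊕b10⊕b11⊕b12⊕b13⊕b14⊕b15⊕b24⊕b25⊕b26⊕b27⊕b28⊕b29⊕b30⊕b31 = 1⊕1⊕1⊕1⊕0⊕0⊕0⊕1⊕0⊕0⊕1⊕1⊕1⊕1⊕1⊕1 = 1
s16: b16⊕b17⊕b18⊕b19⊕b20⊕b21⊕b22⊕b23⊕b24⊕b25⊕b26⊕b27⊕b28⊕b29⊕b30⊕b31 = 1⊕0⊕1⊕1⊕0⊕1⊕0⊕1⊕0⊕0⊕1⊕1⊕1⊕1⊕1⊕1 = 1
Syndrome (s16...s1) = 11111 → position 31.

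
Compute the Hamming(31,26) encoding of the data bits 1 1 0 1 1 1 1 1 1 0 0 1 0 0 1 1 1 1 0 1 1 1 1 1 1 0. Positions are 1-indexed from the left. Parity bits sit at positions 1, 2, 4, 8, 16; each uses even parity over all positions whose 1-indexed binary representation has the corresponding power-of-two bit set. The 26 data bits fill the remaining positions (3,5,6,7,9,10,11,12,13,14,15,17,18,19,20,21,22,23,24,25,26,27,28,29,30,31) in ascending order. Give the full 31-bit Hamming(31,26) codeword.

Place data bits at non-power-of-two positions: b3=1, b5=1, b6=0, b7=1, b9=1, b10=1, b11=1, b12=1, b13=1, b14=0, b15=0, b17=1, b18=0, b19=0, b20=1, b21=1, b22=1, b23=1, b24=0, b25=1, b26=1, b27=1, b28=1, b29=1, b30=1, b31=0.
p1 = XOR of data positions {3,5,7,9,11,13,15,17,19,21,23,25,27,29,31} = 1⊕1⊕1⊕1⊕1⊕1⊕0⊕1⊕0⊕1⊕1⊕1⊕1⊕1⊕0 = 0
p2 = XOR of data positions {3,6,7,10,11,14,15,18,19,22,23,26,27,30,31} = 1⊕0⊕1⊕1⊕1⊕0⊕0⊕0⊕0⊕1⊕1⊕1⊕1⊕1⊕0 = 1
p4 = XOR of data positions {5,6,7,12,13,14,15,20,21,22,23,28,29,30,31} = 1⊕0⊕1⊕1⊕1⊕0⊕0⊕1⊕1⊕1⊕1⊕1⊕1⊕1⊕0 = 1
p8 = XOR of data positions {9,10,11,12,13,14,15,24,25,26,27,28,29,30,31} = 1⊕1⊕1⊕1⊕1⊕0⊕0⊕0⊕1⊕1⊕1⊕1⊕1⊕1⊕0 = 1
p16 = XOR of data positions {17,18,19,20,21,22,23,24,25,26,27,28,29,30,31} = 1⊕0⊕0⊕1⊕1⊕1⊕1⊕0⊕1⊕1⊕1⊕1⊕1⊕1⊕0 = 1
Codeword b1..b31 = 0111101111111001100111101111110

0111101111111001100111101111110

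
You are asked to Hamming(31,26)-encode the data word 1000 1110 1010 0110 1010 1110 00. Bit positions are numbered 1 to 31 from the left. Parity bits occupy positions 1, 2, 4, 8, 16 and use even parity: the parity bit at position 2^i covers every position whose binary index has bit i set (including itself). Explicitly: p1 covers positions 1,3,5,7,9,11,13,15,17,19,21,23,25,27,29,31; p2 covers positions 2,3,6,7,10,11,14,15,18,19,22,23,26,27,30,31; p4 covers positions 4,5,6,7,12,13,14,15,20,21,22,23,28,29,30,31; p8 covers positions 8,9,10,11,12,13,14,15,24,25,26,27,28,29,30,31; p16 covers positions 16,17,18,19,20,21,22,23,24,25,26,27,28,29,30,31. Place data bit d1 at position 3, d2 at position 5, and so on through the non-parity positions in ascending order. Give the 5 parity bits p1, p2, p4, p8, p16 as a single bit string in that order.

Place data bits at non-power-of-two positions: b3=1, b5=0, b6=0, b7=0, b9=1, b10=1, b11=1, b12=0, b13=1, b14=0, b15=1, b17=0, b18=0, b19=1, b20=1, b21=0, b22=1, b23=0, b24=1, b25=0, b26=1, b27=1, b28=1, b29=0, b30=0, b31=0.
p1 = XOR of data positions {3,5,7,9,11,13,15,17,19,21,23,25,27,29,31} = 1⊕0⊕0⊕1⊕1⊕1⊕1⊕0⊕1⊕0⊕0⊕0⊕1⊕0⊕0 = 1
p2 = XOR of data positions {3,6,7,10,11,14,15,18,19,22,23,26,27,30,31} = 1⊕0⊕0⊕1⊕1⊕0⊕1⊕0⊕1⊕1⊕0⊕1⊕1⊕0⊕0 = 0
p4 = XOR of data positions {5,6,7,12,13,14,15,20,21,22,23,28,29,30,31} = 0⊕0⊕0⊕0⊕1⊕0⊕1⊕1⊕0⊕1⊕0⊕1⊕0⊕0⊕0 = 1
p8 = XOR of data positions {9,10,11,12,13,14,15,24,25,26,27,28,29,30,31} = 1⊕1⊕1⊕0⊕1⊕0⊕1⊕1⊕0⊕1⊕1⊕1⊕0⊕0⊕0 = 1
p16 = XOR of data positions {17,18,19,20,21,22,23,24,25,26,27,28,29,30,31} = 0⊕0⊕1⊕1⊕0⊕1⊕0⊕1⊕0⊕1⊕1⊕1⊕0⊕0⊕0 = 1
Parity bits p1,p2,p4,p8,p16 = 10111

10111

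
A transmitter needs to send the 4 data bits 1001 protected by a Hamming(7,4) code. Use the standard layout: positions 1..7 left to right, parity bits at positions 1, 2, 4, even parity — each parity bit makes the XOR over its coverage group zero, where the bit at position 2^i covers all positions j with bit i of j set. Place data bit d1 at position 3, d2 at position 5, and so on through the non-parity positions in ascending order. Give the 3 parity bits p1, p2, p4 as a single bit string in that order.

Place data bits at non-power-of-two positions: b3=1, b5=0, b6=0, b7=1.
p1 = XOR of data positions {3,5,7} = 1⊕0⊕1 = 0
p2 = XOR of data positions {3,6,7} = 1⊕0⊕1 = 0
p4 = XOR of data positions {5,6,7} = 0⊕0⊕1 = 1
Parity bits p1,p2,p4 = 001

001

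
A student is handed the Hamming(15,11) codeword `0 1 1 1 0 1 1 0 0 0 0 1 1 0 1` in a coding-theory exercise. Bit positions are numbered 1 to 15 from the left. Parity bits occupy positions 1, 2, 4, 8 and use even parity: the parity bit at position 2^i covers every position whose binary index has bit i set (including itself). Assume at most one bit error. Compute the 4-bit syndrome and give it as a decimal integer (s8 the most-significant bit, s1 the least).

s1: b1⊕b3⊕b5⊕b7⊕b9⊕b11⊕b13⊕b15 = 0⊕1⊕0⊕1⊕0⊕0⊕1⊕1 = 0
s2: b2⊕b3⊕b6⊕b7⊕b10⊕b11⊕b14⊕b15 = 1⊕1⊕1⊕1⊕0⊕0⊕0⊕1 = 1
s4: b4⊕b5⊕b6⊕b7⊕b12⊕b13⊕b14⊕b15 = 1⊕0⊕1⊕1⊕1⊕1⊕0⊕1 = 0
s8: b8⊕b9⊕b10⊕b11⊕b12⊕b13⊕b14⊕b15 = 0⊕0⊕0⊕0⊕1⊕1⊕0⊕1 = 1
Syndrome (s8...s1) = 1010 → position 10.

10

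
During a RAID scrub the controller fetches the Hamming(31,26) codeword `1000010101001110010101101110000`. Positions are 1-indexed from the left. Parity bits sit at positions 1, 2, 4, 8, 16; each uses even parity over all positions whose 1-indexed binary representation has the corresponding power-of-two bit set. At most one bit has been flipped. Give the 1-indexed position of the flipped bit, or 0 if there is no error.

s1: b1⊕b3⊕b5⊕b7⊕b9⊕b11⊕b13⊕b15⊕b17⊕b19⊕b21⊕b23⊕b25⊕b27⊕b29⊕b31 = 1⊕0⊕0⊕0⊕0⊕0⊕1⊕1⊕0⊕0⊕0⊕1⊕1⊕1⊕0⊕0 = 0
s2: b2⊕b3⊕b6⊕b7⊕b10⊕b11⊕b14⊕b15⊕b18⊕b19⊕b22⊕b23⊕b26⊕b27⊕b30⊕b31 = 0⊕0⊕1⊕0⊕1⊕0⊕1⊕1⊕1⊕0⊕1⊕1⊕1⊕1⊕0⊕0 = 1
s4: b4⊕b5⊕b6⊕b7⊕b12⊕b13⊕b14⊕b15⊕b20⊕b21⊕b22⊕b23⊕b28⊕b29⊕b30⊕b31 = 0⊕0⊕1⊕0⊕0⊕1⊕1⊕1⊕1⊕0⊕1⊕1⊕0⊕0⊕0⊕0 = 1
s8: b8⊕b9⊕b10⊕b11⊕b12⊕b13⊕b14⊕b15⊕b24⊕b25⊕b26⊕b27⊕b28⊕b29⊕b30⊕b31 = 1⊕0⊕1⊕0⊕0⊕1⊕1⊕1⊕0⊕1⊕1⊕1⊕0⊕0⊕0⊕0 = 0
s16: b16⊕b17⊕b18⊕b19⊕b20⊕b21⊕b22⊕b23⊕b24⊕b25⊕b26⊕b27⊕b28⊕b29⊕b30⊕b31 = 0⊕0⊕1⊕0⊕1⊕0⊕1⊕1⊕0⊕1⊕1⊕1⊕0⊕0⊕0⊕0 = 1
Syndrome (s16...s1) = 10110 → position 22.

22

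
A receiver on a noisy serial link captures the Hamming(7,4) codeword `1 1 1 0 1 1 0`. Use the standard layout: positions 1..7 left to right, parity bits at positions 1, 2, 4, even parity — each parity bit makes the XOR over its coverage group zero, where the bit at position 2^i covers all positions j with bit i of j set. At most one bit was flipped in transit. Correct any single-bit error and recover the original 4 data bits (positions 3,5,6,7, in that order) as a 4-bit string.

s1: b1⊕b3⊕b5⊕b7 = 1⊕1⊕1⊕0 = 1
s2: b2⊕b3⊕b6⊕b7 = 1⊕1⊕1⊕0 = 1
s4: b4⊕b5⊕b6⊕b7 = 0⊕1⊕1⊕0 = 0
Syndrome (s4...s1) = 011 → position 3.
Flip bit 3: corrected codeword = 1100110
Data bits at positions 3,5,6,7: 0110

0110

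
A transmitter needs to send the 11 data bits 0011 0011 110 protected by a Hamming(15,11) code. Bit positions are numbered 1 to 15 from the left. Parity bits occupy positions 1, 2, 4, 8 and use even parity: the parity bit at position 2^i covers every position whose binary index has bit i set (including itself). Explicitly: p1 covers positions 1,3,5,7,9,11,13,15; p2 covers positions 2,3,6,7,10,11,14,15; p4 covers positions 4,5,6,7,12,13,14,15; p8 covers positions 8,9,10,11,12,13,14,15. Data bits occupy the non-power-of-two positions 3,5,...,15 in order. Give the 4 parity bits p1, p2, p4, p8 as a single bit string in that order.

1010

Place data bits at non-power-of-two positions: b3=0, b5=0, b6=1, b7=1, b9=0, b10=0, b11=1, b12=1, b13=1, b14=1, b15=0.
p1 = XOR of data positions {3,5,7,9,11,13,15} = 0⊕0⊕1⊕0⊕1⊕1⊕0 = 1
p2 = XOR of data positions {3,6,7,10,11,14,15} = 0⊕1⊕1⊕0⊕1⊕1⊕0 = 0
p4 = XOR of data positions {5,6,7,12,13,14,15} = 0⊕1⊕1⊕1⊕1⊕1⊕0 = 1
p8 = XOR of data positions {9,10,11,12,13,14,15} = 0⊕0⊕1⊕1⊕1⊕1⊕0 = 0
Parity bits p1,p2,p4,p8 = 1010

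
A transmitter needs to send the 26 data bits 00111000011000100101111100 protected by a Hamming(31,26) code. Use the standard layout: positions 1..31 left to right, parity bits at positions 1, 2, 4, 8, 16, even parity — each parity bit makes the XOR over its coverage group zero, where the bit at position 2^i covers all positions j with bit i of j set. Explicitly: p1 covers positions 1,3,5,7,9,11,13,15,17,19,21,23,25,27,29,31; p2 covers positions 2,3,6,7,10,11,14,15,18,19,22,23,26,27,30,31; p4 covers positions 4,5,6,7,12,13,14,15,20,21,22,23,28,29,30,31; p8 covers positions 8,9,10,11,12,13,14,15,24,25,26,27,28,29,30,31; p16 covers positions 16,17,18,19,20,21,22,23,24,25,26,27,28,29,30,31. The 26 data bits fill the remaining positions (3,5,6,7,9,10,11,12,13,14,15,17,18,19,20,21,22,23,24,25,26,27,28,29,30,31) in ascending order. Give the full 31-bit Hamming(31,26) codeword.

1100011010000111000100101111100

Place data bits at non-power-of-two positions: b3=0, b5=0, b6=1, b7=1, b9=1, b10=0, b11=0, b12=0, b13=0, b14=1, b15=1, b17=0, b18=0, b19=0, b20=1, b21=0, b22=0, b23=1, b24=0, b25=1, b26=1, b27=1, b28=1, b29=1, b30=0, b31=0.
p1 = XOR of data positions {3,5,7,9,11,13,15,17,19,21,23,25,27,29,31} = 0⊕0⊕1⊕1⊕0⊕0⊕1⊕0⊕0⊕0⊕1⊕1⊕1⊕1⊕0 = 1
p2 = XOR of data positions {3,6,7,10,11,14,15,18,19,22,23,26,27,30,31} = 0⊕1⊕1⊕0⊕0⊕1⊕1⊕0⊕0⊕0⊕1⊕1⊕1⊕0⊕0 = 1
p4 = XOR of data positions {5,6,7,12,13,14,15,20,21,22,23,28,29,30,31} = 0⊕1⊕1⊕0⊕0⊕1⊕1⊕1⊕0⊕0⊕1⊕1⊕1⊕0⊕0 = 0
p8 = XOR of data positions {9,10,11,12,13,14,15,24,25,26,27,28,29,30,31} = 1⊕0⊕0⊕0⊕0⊕1⊕1⊕0⊕1⊕1⊕1⊕1⊕1⊕0⊕0 = 0
p16 = XOR of data positions {17,18,19,20,21,22,23,24,25,26,27,28,29,30,31} = 0⊕0⊕0⊕1⊕0⊕0⊕1⊕0⊕1⊕1⊕1⊕1⊕1⊕0⊕0 = 1
Codeword b1..b31 = 1100011010000111000100101111100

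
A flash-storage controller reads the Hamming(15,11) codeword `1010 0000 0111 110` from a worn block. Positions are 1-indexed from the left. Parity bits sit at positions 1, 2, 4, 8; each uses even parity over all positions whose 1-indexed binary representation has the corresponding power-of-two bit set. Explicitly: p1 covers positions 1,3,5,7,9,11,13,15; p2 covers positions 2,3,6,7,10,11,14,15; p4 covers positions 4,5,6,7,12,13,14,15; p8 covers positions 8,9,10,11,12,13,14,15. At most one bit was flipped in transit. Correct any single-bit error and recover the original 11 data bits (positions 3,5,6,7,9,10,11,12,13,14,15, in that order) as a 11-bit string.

s1: b1⊕b3⊕b5⊕b7⊕b9⊕b11⊕b13⊕b15 = 1⊕1⊕0⊕0⊕0⊕1⊕1⊕0 = 0
s2: b2⊕b3⊕b6⊕b7⊕b10⊕b11⊕b14⊕b15 = 0⊕1⊕0⊕0⊕1⊕1⊕1⊕0 = 0
s4: b4⊕b5⊕b6⊕b7⊕b12⊕b13⊕b14⊕b15 = 0⊕0⊕0⊕0⊕1⊕1⊕1⊕0 = 1
s8: b8⊕b9⊕b10⊕b11⊕b12⊕b13⊕b14⊕b15 = 0⊕0⊕1⊕1⊕1⊕1⊕1⊕0 = 1
Syndrome (s8...s1) = 1100 → position 12.
Flip bit 12: corrected codeword = 101000000110110
Data bits at positions 3,5,6,7,9,10,11,12,13,14,15: 10000110110

10000110110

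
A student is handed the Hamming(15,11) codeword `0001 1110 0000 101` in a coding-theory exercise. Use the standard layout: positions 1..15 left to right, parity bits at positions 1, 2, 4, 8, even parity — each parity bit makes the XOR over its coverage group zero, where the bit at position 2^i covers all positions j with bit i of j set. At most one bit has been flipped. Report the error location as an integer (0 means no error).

s1: b1⊕b3⊕b5⊕b7⊕b9⊕b11⊕b13⊕b15 = 0⊕0⊕1⊕1⊕0⊕0⊕1⊕1 = 0
s2: b2⊕b3⊕b6⊕b7⊕b10⊕b11⊕b14⊕b15 = 0⊕0⊕1⊕1⊕0⊕0⊕0⊕1 = 1
s4: b4⊕b5⊕b6⊕b7⊕b12⊕b13⊕b14⊕b15 = 1⊕1⊕1⊕1⊕0⊕1⊕0⊕1 = 0
s8: b8⊕b9⊕b10⊕b11⊕b12⊕b13⊕b14⊕b15 = 0⊕0⊕0⊕0⊕0⊕1⊕0⊕1 = 0
Syndrome (s8...s1) = 0010 → position 2.

2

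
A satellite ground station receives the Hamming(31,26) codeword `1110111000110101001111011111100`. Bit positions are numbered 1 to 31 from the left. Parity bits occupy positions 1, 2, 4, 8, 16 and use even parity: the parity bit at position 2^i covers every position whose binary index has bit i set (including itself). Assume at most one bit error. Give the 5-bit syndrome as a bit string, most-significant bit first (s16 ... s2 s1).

11000

s1: b1⊕b3⊕b5⊕b7⊕b9⊕b11⊕b13⊕b15⊕b17⊕b19⊕b21⊕b23⊕b25⊕b27⊕b29⊕b31 = 1⊕1⊕1⊕1⊕0⊕1⊕0⊕0⊕0⊕1⊕1⊕0⊕1⊕1⊕1⊕0 = 0
s2: b2⊕b3⊕b6⊕b7⊕b10⊕b11⊕b14⊕b15⊕b18⊕b19⊕b22⊕b23⊕b26⊕b27⊕b30⊕b31 = 1⊕1⊕1⊕1⊕0⊕1⊕1⊕0⊕0⊕1⊕1⊕0⊕1⊕1⊕0⊕0 = 0
s4: b4⊕b5⊕b6⊕b7⊕b12⊕b13⊕b14⊕b15⊕b20⊕b21⊕b22⊕b23⊕b28⊕b29⊕b30⊕b31 = 0⊕1⊕1⊕1⊕1⊕0⊕1⊕0⊕1⊕1⊕1⊕0⊕1⊕1⊕0⊕0 = 0
s8: b8⊕b9⊕b10⊕b11⊕b12⊕b13⊕b14⊕b15⊕b24⊕b25⊕b26⊕b27⊕b28⊕b29⊕b30⊕b31 = 0⊕0⊕0⊕1⊕1⊕0⊕1⊕0⊕1⊕1⊕1⊕1⊕1⊕1⊕0⊕0 = 1
s16: b16⊕b17⊕b18⊕b19⊕b20⊕b21⊕b22⊕b23⊕b24⊕b25⊕b26⊕b27⊕b28⊕b29⊕b30⊕b31 = 1⊕0⊕0⊕1⊕1⊕1⊕1⊕0⊕1⊕1⊕1⊕1⊕1⊕1⊕0⊕0 = 1
Syndrome (s16...s1) = 11000 → position 24.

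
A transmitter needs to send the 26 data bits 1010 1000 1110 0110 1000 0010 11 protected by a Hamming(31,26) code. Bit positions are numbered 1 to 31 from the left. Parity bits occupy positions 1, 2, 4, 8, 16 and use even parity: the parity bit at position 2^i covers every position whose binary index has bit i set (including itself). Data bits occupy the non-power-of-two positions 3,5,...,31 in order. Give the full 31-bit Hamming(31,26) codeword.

0011010110001110001101000001011

Place data bits at non-power-of-two positions: b3=1, b5=0, b6=1, b7=0, b9=1, b10=0, b11=0, b12=0, b13=1, b14=1, b15=1, b17=0, b18=0, b19=1, b20=1, b21=0, b22=1, b23=0, b24=0, b25=0, b26=0, b27=0, b28=1, b29=0, b30=1, b31=1.
p1 = XOR of data positions {3,5,7,9,11,13,15,17,19,21,23,25,27,29,31} = 1⊕0⊕0⊕1⊕0⊕1⊕1⊕0⊕1⊕0⊕0⊕0⊕0⊕0⊕1 = 0
p2 = XOR of data positions {3,6,7,10,11,14,15,18,19,22,23,26,27,30,31} = 1⊕1⊕0⊕0⊕0⊕1⊕1⊕0⊕1⊕1⊕0⊕0⊕0⊕1⊕1 = 0
p4 = XOR of data positions {5,6,7,12,13,14,15,20,21,22,23,28,29,30,31} = 0⊕1⊕0⊕0⊕1⊕1⊕1⊕1⊕0⊕1⊕0⊕1⊕0⊕1⊕1 = 1
p8 = XOR of data positions {9,10,11,12,13,14,15,24,25,26,27,28,29,30,31} = 1⊕0⊕0⊕0⊕1⊕1⊕1⊕0⊕0⊕0⊕0⊕1⊕0⊕1⊕1 = 1
p16 = XOR of data positions {17,18,19,20,21,22,23,24,25,26,27,28,29,30,31} = 0⊕0⊕1⊕1⊕0⊕1⊕0⊕0⊕0⊕0⊕0⊕1⊕0⊕1⊕1 = 0
Codeword b1..b31 = 0011010110001110001101000001011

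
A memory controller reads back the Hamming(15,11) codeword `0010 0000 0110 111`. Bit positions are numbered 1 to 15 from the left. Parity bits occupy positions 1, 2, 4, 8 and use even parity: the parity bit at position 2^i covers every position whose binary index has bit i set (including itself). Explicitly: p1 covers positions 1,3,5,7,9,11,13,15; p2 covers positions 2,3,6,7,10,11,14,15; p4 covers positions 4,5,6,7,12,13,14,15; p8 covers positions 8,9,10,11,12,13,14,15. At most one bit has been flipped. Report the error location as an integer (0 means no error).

14

s1: b1⊕b3⊕b5⊕b7⊕b9⊕b11⊕b13⊕b15 = 0⊕1⊕0⊕0⊕0⊕1⊕1⊕1 = 0
s2: b2⊕b3⊕b6⊕b7⊕b10⊕b11⊕b14⊕b15 = 0⊕1⊕0⊕0⊕1⊕1⊕1⊕1 = 1
s4: b4⊕b5⊕b6⊕b7⊕b12⊕b13⊕b14⊕b15 = 0⊕0⊕0⊕0⊕0⊕1⊕1⊕1 = 1
s8: b8⊕b9⊕b10⊕b11⊕b12⊕b13⊕b14⊕b15 = 0⊕0⊕1⊕1⊕0⊕1⊕1⊕1 = 1
Syndrome (s8...s1) = 1110 → position 14.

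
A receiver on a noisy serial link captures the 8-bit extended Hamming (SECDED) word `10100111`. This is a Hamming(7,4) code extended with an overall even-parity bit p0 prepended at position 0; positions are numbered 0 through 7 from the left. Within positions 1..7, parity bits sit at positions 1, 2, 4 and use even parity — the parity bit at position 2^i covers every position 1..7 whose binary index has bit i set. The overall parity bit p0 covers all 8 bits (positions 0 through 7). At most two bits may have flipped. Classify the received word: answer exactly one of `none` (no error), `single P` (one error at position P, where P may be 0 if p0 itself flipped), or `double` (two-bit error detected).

single 6

s1: b1⊕b3⊕b5⊕b7 = 0⊕0⊕1⊕1 = 0
s2: b2⊕b3⊕b6⊕b7 = 1⊕0⊕1⊕1 = 1
s4: b4⊕b5⊕b6⊕b7 = 0⊕1⊕1⊕1 = 1
Syndrome (s4...s1) = 110 → position 6.
Overall parity (XOR of all 8 bits, including p0): 1⊕0⊕1⊕0⊕0⊕1⊕1⊕1 = 1
Overall=1, syndrome position=6 → single-bit error at position 6.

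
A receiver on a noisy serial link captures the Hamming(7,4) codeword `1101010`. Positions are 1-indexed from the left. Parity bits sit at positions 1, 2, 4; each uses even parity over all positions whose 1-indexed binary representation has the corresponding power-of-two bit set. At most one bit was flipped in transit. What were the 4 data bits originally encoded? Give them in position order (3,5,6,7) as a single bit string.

s1: b1⊕b3⊕b5⊕b7 = 1⊕0⊕0⊕0 = 1
s2: b2⊕b3⊕b6⊕b7 = 1⊕0⊕1⊕0 = 0
s4: b4⊕b5⊕b6⊕b7 = 1⊕0⊕1⊕0 = 0
Syndrome (s4...s1) = 001 → position 1.
Flip bit 1: corrected codeword = 0101010
Data bits at positions 3,5,6,7: 0010

0010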